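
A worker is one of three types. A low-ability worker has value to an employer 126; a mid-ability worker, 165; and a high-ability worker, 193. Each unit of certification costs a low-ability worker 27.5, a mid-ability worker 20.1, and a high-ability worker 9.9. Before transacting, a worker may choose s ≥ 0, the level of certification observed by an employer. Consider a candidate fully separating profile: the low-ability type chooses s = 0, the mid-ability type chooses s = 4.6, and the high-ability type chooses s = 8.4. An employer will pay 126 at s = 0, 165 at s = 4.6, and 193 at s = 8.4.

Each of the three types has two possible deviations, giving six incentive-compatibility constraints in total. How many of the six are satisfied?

3

Low-ability (own payoff 126): to s=4.6 gives 165 − 27.5×4.6 = 38.5 → no gain ✓; to s=8.4 gives 193 − 27.5×8.4 = -38 → no gain ✓.
Mid-ability (own payoff 165 − 20.1×4.6 = 72.54): to s=0 gives 126 → profitable ✗; to s=8.4 gives 193 − 20.1×8.4 = 24.16 → no gain ✓.
High-ability (own payoff 193 − 9.9×8.4 = 109.84): to s=0 gives 126 → profitable ✗; to s=4.6 gives 165 − 9.9×4.6 = 119.46 → profitable ✗.
3 of the 6 constraints hold; not an equilibrium.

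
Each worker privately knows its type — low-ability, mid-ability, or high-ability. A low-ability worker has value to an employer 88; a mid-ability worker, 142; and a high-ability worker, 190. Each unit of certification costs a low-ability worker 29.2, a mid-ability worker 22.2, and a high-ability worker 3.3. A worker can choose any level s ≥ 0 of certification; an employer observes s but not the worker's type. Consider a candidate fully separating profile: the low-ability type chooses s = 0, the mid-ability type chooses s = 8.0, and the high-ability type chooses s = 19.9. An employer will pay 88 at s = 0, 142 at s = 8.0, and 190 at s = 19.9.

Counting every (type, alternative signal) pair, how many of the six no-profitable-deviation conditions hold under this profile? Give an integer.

5

Mid-ability (own payoff 142 − 22.2×8.0 = -35.6): to s=0 gives 88 → profitable ✗; to s=19.9 gives 190 − 22.2×19.9 = -251.78 → no gain ✓.
High-ability (own payoff 190 − 3.3×19.9 = 124.33): to s=0 gives 88 → no gain ✓; to s=8.0 gives 142 − 3.3×8.0 = 115.6 → no gain ✓.
Low-ability (own payoff 88): to s=8.0 gives 142 − 29.2×8.0 = -91.6 → no gain ✓; to s=19.9 gives 190 − 29.2×19.9 = -391.08 → no gain ✓.
5 of the 6 constraints hold; not an equilibrium.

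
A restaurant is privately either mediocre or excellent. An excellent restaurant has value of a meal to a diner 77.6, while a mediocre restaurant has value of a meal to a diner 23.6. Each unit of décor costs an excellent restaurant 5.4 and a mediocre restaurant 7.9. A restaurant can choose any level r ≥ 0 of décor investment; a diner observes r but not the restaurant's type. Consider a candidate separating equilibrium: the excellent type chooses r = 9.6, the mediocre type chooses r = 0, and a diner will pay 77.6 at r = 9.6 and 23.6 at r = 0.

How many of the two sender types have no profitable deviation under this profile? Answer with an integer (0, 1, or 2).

Mediocre type: stay at 0 → 23.6; mimic → 77.6 − 7.9 × 9.6 = 1.76. IC holds (23.6 ≥ 1.76).
Excellent type: signal → 77.6 − 5.4 × 9.6 = 25.76; deviate to 0 → 23.6. IC holds (25.76 ≥ 23.6).
2 of 2 constraints hold, so this is a separating equilibrium.

2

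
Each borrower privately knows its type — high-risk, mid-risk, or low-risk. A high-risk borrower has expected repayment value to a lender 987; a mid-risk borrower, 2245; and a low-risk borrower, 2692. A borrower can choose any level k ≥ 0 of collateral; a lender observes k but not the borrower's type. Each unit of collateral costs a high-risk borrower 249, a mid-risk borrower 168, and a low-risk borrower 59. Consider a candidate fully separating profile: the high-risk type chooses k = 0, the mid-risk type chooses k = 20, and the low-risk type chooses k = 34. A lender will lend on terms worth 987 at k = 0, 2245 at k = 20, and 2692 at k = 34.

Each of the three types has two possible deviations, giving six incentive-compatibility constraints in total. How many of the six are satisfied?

3

Mid-risk (own payoff 2245 − 168×20 = -1115): to k=0 gives 987 → profitable ✗; to k=34 gives 2692 − 168×34 = -3020 → no gain ✓.
High-risk (own payoff 987): to k=20 gives 2245 − 249×20 = -2735 → no gain ✓; to k=34 gives 2692 − 249×34 = -5774 → no gain ✓.
Low-risk (own payoff 2692 − 59×34 = 686): to k=0 gives 987 → profitable ✗; to k=20 gives 2245 − 59×20 = 1065 → profitable ✗.
3 of the 6 constraints hold; not an equilibrium.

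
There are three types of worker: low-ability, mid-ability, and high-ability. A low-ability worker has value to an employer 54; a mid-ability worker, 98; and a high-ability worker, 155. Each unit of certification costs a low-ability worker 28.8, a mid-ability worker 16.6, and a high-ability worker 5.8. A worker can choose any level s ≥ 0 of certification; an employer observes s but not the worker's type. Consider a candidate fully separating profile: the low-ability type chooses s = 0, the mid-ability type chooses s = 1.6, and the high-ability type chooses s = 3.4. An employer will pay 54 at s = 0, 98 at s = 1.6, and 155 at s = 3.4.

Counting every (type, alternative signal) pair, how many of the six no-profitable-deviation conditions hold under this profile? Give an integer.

4

Low-ability (own payoff 54): to s=1.6 gives 98 − 28.8×1.6 = 51.92 → no gain ✓; to s=3.4 gives 155 − 28.8×3.4 = 57.08 → profitable ✗.
Mid-ability (own payoff 98 − 16.6×1.6 = 71.44): to s=0 gives 54 → no gain ✓; to s=3.4 gives 155 − 16.6×3.4 = 98.56 → profitable ✗.
High-ability (own payoff 155 − 5.8×3.4 = 135.28): to s=0 gives 54 → no gain ✓; to s=1.6 gives 98 − 5.8×1.6 = 88.72 → no gain ✓.
4 of the 6 constraints hold; not an equilibrium.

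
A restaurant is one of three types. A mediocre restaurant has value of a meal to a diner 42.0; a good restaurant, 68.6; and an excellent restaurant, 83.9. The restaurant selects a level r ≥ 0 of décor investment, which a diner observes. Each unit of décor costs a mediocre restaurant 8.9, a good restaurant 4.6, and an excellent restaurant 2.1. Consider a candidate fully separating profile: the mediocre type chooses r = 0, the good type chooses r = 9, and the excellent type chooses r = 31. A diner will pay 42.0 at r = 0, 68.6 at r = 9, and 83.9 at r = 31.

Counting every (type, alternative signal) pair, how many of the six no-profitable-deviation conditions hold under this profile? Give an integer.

Mediocre (own payoff 42.0): to r=9 gives 68.6 − 8.9×9 = -11.5 → no gain ✓; to r=31 gives 83.9 − 8.9×31 = -192 → no gain ✓.
Good (own payoff 68.6 − 4.6×9 = 27.2): to r=0 gives 42.0 → profitable ✗; to r=31 gives 83.9 − 4.6×31 = -58.7 → no gain ✓.
Excellent (own payoff 83.9 − 2.1×31 = 18.8): to r=0 gives 42.0 → profitable ✗; to r=9 gives 68.6 − 2.1×9 = 49.7 → profitable ✗.
3 of the 6 constraints hold; not an equilibrium.

3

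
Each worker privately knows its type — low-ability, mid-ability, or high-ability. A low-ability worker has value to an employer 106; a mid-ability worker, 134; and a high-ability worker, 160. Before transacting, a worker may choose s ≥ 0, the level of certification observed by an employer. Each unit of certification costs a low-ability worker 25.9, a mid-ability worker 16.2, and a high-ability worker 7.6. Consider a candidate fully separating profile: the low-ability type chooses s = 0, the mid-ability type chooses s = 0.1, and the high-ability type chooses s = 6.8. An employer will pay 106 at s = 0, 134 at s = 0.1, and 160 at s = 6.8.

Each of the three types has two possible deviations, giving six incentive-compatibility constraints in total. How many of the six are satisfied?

4

Mid-ability (own payoff 134 − 16.2×0.1 = 132.38): to s=0 gives 106 → no gain ✓; to s=6.8 gives 160 − 16.2×6.8 = 49.84 → no gain ✓.
Low-ability (own payoff 106): to s=0.1 gives 134 − 25.9×0.1 = 131.41 → profitable ✗; to s=6.8 gives 160 − 25.9×6.8 = -16.12 → no gain ✓.
High-ability (own payoff 160 − 7.6×6.8 = 108.32): to s=0 gives 106 → no gain ✓; to s=0.1 gives 134 − 7.6×0.1 = 133.24 → profitable ✗.
4 of the 6 constraints hold; not an equilibrium.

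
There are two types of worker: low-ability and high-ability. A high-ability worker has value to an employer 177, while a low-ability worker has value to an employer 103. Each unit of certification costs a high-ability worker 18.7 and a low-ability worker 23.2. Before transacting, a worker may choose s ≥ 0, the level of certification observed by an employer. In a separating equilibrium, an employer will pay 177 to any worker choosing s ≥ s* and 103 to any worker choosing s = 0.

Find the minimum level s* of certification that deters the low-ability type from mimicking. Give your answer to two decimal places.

3.19

A low-ability worker choosing s = 0 receives 103.
Imitating at s* instead would pay 177 at cost 23.2·s*, netting 177 − 23.2·s*.
Indifference: 103 = 177 − 23.2·s*, so s* = (177 − 103) / 23.2 ≈ 3.19.
This is the low-ability type's binding incentive-compatibility constraint; any s ≥ 3.19 sustains separation on that side.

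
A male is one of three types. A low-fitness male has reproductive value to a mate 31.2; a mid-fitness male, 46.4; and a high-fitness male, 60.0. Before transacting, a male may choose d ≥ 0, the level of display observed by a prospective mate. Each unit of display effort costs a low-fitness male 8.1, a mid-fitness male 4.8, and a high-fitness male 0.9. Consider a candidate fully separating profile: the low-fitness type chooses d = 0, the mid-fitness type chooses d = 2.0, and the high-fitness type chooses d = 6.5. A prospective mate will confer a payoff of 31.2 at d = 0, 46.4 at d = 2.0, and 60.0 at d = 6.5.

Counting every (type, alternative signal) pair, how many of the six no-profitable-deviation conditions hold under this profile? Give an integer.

Low-fitness (own payoff 31.2): to d=2.0 gives 46.4 − 8.1×2.0 = 30.2 → no gain ✓; to d=6.5 gives 60.0 − 8.1×6.5 = 7.35 → no gain ✓.
High-fitness (own payoff 60.0 − 0.9×6.5 = 54.15): to d=0 gives 31.2 → no gain ✓; to d=2.0 gives 46.4 − 0.9×2.0 = 44.6 → no gain ✓.
Mid-fitness (own payoff 46.4 − 4.8×2.0 = 36.8): to d=0 gives 31.2 → no gain ✓; to d=6.5 gives 60.0 − 4.8×6.5 = 28.8 → no gain ✓.
6 of the 6 constraints hold; this profile is a separating equilibrium.

6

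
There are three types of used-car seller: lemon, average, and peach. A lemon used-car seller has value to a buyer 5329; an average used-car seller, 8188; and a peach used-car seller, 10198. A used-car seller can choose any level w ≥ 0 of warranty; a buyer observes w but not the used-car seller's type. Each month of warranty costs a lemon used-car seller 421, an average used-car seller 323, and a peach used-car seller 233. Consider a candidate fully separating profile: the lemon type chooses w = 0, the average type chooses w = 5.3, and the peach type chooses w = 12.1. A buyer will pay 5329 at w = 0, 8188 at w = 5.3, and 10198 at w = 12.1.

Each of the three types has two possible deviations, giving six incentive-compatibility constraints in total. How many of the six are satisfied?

Peach (own payoff 10198 − 233×12.1 = 7378.7): to w=0 gives 5329 → no gain ✓; to w=5.3 gives 8188 − 233×5.3 = 6953.1 → no gain ✓.
Lemon (own payoff 5329): to w=5.3 gives 8188 − 421×5.3 = 5956.7 → profitable ✗; to w=12.1 gives 10198 − 421×12.1 = 5103.9 → no gain ✓.
Average (own payoff 8188 − 323×5.3 = 6476.1): to w=0 gives 5329 → no gain ✓; to w=12.1 gives 10198 − 323×12.1 = 6289.7 → no gain ✓.
5 of the 6 constraints hold; not an equilibrium.

5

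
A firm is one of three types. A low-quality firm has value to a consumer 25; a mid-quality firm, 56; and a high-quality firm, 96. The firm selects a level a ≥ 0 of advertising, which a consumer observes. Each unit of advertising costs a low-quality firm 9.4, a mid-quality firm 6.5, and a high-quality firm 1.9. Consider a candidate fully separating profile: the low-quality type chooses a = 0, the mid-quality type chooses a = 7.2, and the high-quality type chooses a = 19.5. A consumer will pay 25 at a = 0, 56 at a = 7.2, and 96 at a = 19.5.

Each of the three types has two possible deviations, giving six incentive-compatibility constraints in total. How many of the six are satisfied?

Low-quality (own payoff 25): to a=7.2 gives 56 − 9.4×7.2 = -11.68 → no gain ✓; to a=19.5 gives 96 − 9.4×19.5 = -87.3 → no gain ✓.
High-quality (own payoff 96 − 1.9×19.5 = 58.95): to a=0 gives 25 → no gain ✓; to a=7.2 gives 56 − 1.9×7.2 = 42.32 → no gain ✓.
Mid-quality (own payoff 56 − 6.5×7.2 = 9.2): to a=0 gives 25 → profitable ✗; to a=19.5 gives 96 − 6.5×19.5 = -30.75 → no gain ✓.
5 of the 6 constraints hold; not an equilibrium.

5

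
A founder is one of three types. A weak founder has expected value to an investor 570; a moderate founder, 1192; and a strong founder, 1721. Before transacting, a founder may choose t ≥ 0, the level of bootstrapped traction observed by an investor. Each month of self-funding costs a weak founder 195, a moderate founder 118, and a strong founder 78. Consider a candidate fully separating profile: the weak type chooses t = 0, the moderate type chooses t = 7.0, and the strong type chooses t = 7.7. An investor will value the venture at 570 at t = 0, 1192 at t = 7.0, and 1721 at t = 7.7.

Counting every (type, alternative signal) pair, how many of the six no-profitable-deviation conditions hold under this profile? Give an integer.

4

Moderate (own payoff 1192 − 118×7.0 = 366): to t=0 gives 570 → profitable ✗; to t=7.7 gives 1721 − 118×7.7 = 812.4 → profitable ✗.
Strong (own payoff 1721 − 78×7.7 = 1120.4): to t=0 gives 570 → no gain ✓; to t=7.0 gives 1192 − 78×7.0 = 646 → no gain ✓.
Weak (own payoff 570): to t=7.0 gives 1192 − 195×7.0 = -173 → no gain ✓; to t=7.7 gives 1721 − 195×7.7 = 219.5 → no gain ✓.
4 of the 6 constraints hold; not an equilibrium.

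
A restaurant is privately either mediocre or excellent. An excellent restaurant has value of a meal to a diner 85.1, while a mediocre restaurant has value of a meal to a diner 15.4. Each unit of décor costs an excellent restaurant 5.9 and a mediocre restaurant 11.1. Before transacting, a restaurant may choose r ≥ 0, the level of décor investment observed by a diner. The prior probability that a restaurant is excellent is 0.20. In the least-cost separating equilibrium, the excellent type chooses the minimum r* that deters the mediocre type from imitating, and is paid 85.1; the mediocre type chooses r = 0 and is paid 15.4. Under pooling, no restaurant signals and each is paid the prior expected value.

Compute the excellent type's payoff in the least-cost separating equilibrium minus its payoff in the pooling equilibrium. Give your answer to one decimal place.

18.7

Least-cost separating signal: r* solves 15.4 = 85.1 − 11.1·r*, so r* = (85.1 − 15.4)/11.1 ≈ 6.2793.
Excellent type's separating payoff: 85.1 − 5.9 × r* = 85.1 − 5.9 × (85.1 − 15.4)/11.1 = 85.1 − 411.23/11.1 ≈ 48.052.
Pooling payoff: 0.20 × 85.1 + 0.80 × 15.4 = 29.34.
Difference: 48.052 − 29.34 = 18.712, i.e. 18.7 to one decimal place.
The excellent type prefers to separate.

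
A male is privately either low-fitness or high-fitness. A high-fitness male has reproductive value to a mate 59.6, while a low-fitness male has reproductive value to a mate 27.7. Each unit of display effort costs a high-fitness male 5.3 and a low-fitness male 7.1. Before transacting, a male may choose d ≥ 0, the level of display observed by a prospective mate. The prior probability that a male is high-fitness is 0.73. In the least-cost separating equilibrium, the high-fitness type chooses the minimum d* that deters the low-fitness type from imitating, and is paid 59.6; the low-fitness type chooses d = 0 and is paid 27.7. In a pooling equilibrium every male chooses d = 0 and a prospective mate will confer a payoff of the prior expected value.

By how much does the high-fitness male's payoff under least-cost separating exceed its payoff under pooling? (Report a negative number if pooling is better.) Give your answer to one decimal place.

Least-cost separating signal: d* solves 27.7 = 59.6 − 7.1·d*, so d* = (59.6 − 27.7)/7.1 ≈ 4.4930.
High-fitness type's separating payoff: 59.6 − 5.3 × d* = 59.6 − 5.3 × (59.6 − 27.7)/7.1 = 59.6 − 169.07/7.1 ≈ 35.787.
Pooling payoff: 0.73 × 59.6 + 0.27 × 27.7 = 50.987.
Difference: 35.787 − 50.987 = -15.2.
The high-fitness type would prefer the pooling outcome.

-15.2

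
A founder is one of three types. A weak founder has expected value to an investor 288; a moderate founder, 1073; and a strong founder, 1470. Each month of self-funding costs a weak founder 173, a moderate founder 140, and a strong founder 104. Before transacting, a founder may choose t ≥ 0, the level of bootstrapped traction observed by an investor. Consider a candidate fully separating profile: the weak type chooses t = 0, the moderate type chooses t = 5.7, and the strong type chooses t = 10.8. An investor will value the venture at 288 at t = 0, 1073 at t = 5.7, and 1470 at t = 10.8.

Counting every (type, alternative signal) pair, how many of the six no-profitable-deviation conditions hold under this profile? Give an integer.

Weak (own payoff 288): to t=5.7 gives 1073 − 173×5.7 = 86.9 → no gain ✓; to t=10.8 gives 1470 − 173×10.8 = -398.4 → no gain ✓.
Strong (own payoff 1470 − 104×10.8 = 346.8): to t=0 gives 288 → no gain ✓; to t=5.7 gives 1073 − 104×5.7 = 480.2 → profitable ✗.
Moderate (own payoff 1073 − 140×5.7 = 275): to t=0 gives 288 → profitable ✗; to t=10.8 gives 1470 − 140×10.8 = -42 → no gain ✓.
4 of the 6 constraints hold; not an equilibrium.

4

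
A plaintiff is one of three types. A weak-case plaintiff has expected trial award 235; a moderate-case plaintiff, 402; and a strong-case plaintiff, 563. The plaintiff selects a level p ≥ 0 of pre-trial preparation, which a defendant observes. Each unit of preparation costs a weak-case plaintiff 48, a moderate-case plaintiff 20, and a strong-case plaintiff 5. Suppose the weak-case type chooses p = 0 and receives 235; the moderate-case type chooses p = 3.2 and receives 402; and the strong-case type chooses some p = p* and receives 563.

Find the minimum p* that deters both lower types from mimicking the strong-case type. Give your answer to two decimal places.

Moderate-case type (on-path payoff 402 − 20×3.2 = 338) won't mimic when 338 ≥ 563 − 20·p*, i.e. p* ≥ 11.25.
Weak-case type (on-path payoff 235) won't mimic when 235 ≥ 563 − 48·p*, i.e. p* ≥ 6.83.
Both must hold, so p* = max(6.83, 11.25) = 11.25. The moderate-case type's constraint binds.

11.25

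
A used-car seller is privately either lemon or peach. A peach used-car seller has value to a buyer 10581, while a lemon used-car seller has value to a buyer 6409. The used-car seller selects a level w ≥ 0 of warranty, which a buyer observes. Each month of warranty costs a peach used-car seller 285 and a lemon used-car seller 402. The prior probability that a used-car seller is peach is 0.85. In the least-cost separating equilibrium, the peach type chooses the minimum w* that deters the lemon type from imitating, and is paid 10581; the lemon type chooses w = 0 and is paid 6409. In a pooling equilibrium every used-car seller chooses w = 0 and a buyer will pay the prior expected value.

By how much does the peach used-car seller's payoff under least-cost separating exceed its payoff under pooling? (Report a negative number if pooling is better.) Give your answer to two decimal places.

Least-cost separating signal: w* solves 6409 = 10581 − 402·w*, so w* = (10581 − 6409)/402 ≈ 10.3781.
Peach type's separating payoff: 10581 − 285 × w* = 10581 − 285 × (10581 − 6409)/402 = 10581 − 1189020/402 ≈ 7623.2388.
Pooling payoff: 0.85 × 10581 + 0.15 × 6409 = 9955.2.
Difference: 7623.2388 − 9955.2 = -2331.9612, i.e. -2331.96 to two decimal places.
The peach type would prefer the pooling outcome.

-2331.96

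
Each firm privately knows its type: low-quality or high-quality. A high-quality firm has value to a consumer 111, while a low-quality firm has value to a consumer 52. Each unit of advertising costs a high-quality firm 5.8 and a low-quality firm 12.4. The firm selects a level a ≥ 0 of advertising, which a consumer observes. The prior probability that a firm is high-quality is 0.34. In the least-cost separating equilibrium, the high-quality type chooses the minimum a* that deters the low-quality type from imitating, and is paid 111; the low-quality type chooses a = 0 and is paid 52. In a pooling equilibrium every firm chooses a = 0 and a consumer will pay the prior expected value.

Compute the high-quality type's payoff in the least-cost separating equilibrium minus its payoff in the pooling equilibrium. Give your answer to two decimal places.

Least-cost separating signal: a* solves 52 = 111 − 12.4·a*, so a* = (111 − 52)/12.4 ≈ 4.7581.
High-quality type's separating payoff: 111 − 5.8 × a* = 111 − 5.8 × (111 − 52)/12.4 = 111 − 342.2/12.4 ≈ 83.4032.
Pooling payoff: 0.34 × 111 + 0.66 × 52 = 72.06.
Difference: 83.4032 − 72.06 = 11.3432, i.e. 11.34 to two decimal places.
The high-quality type prefers to separate.

11.34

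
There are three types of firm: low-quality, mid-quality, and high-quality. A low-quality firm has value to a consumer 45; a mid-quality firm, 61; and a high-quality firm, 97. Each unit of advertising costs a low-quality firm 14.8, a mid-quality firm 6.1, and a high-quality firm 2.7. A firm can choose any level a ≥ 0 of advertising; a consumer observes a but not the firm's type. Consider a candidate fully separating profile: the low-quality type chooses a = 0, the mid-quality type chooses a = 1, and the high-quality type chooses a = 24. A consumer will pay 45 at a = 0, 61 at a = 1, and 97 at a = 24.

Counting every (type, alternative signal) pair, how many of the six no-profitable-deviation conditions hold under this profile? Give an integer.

3

High-quality (own payoff 97 − 2.7×24 = 32.2): to a=0 gives 45 → profitable ✗; to a=1 gives 61 − 2.7×1 = 58.3 → profitable ✗.
Low-quality (own payoff 45): to a=1 gives 61 − 14.8×1 = 46.2 → profitable ✗; to a=24 gives 97 − 14.8×24 = -258.2 → no gain ✓.
Mid-quality (own payoff 61 − 6.1×1 = 54.9): to a=0 gives 45 → no gain ✓; to a=24 gives 97 − 6.1×24 = -49.4 → no gain ✓.
3 of the 6 constraints hold; not an equilibrium.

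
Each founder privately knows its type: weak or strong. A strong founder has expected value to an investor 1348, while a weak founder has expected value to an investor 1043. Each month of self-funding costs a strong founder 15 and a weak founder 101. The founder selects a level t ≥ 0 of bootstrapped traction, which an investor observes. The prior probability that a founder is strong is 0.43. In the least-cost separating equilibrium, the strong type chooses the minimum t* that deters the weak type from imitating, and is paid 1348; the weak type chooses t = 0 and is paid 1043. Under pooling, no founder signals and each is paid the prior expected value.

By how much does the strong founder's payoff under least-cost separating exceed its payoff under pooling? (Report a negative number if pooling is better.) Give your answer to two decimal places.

Least-cost separating signal: t* solves 1043 = 1348 − 101·t*, so t* = (1348 − 1043)/101 ≈ 3.0198.
Strong type's separating payoff: 1348 − 15 × t* = 1348 − 15 × (1348 − 1043)/101 = 1348 − 4575/101 ≈ 1302.7030.
Pooling payoff: 0.43 × 1348 + 0.57 × 1043 = 1174.15.
Difference: 1302.7030 − 1174.15 = 128.553, i.e. 128.55 to two decimal places.
The strong type prefers to separate.

128.55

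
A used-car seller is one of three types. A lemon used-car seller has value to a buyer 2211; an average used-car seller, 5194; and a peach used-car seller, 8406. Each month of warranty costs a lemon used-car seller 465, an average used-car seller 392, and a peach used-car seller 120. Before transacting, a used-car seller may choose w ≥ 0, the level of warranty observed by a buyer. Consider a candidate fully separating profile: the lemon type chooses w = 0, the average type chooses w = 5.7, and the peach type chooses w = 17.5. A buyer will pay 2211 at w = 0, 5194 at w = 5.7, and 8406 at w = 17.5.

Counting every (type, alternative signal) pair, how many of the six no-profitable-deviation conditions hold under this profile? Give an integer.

5

Average (own payoff 5194 − 392×5.7 = 2959.6): to w=0 gives 2211 → no gain ✓; to w=17.5 gives 8406 − 392×17.5 = 1546 → no gain ✓.
Lemon (own payoff 2211): to w=5.7 gives 5194 − 465×5.7 = 2543.5 → profitable ✗; to w=17.5 gives 8406 − 465×17.5 = 268.5 → no gain ✓.
Peach (own payoff 8406 − 120×17.5 = 6306): to w=0 gives 2211 → no gain ✓; to w=5.7 gives 5194 − 120×5.7 = 4510 → no gain ✓.
5 of the 6 constraints hold; not an equilibrium.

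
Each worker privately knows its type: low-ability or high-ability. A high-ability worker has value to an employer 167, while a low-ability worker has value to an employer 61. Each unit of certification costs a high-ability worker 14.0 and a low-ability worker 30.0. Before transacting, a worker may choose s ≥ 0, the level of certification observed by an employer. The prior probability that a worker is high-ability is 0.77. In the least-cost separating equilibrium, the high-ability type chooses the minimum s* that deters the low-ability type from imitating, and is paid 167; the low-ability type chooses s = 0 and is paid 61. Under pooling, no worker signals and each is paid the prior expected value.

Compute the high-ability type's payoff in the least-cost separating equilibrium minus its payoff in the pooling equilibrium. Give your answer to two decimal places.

Least-cost separating signal: s* solves 61 = 167 − 30.0·s*, so s* = (167 − 61)/30.0 ≈ 3.5333.
High-ability type's separating payoff: 167 − 14.0 × s* = 167 − 14.0 × (167 − 61)/30.0 = 167 − 1484/30.0 ≈ 117.5333.
Pooling payoff: 0.77 × 167 + 0.23 × 61 = 142.62.
Difference: 117.5333 − 142.62 = -25.0867, i.e. -25.09 to two decimal places.
The high-ability type would prefer the pooling outcome.

-25.09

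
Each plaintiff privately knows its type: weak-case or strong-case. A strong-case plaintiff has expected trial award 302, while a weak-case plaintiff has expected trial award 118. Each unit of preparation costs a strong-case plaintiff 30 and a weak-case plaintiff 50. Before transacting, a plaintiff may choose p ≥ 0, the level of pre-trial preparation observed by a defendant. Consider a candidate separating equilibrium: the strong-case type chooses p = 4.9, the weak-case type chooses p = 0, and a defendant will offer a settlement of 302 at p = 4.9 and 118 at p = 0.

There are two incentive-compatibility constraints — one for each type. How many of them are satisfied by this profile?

2

Weak-case type: stay at 0 → 118; mimic → 302 − 50 × 4.9 = 57. IC holds (118 ≥ 57).
Strong-case type: signal → 302 − 30 × 4.9 = 155; deviate to 0 → 118. IC holds (155 ≥ 118).
2 of 2 constraints hold, so this is a separating equilibrium.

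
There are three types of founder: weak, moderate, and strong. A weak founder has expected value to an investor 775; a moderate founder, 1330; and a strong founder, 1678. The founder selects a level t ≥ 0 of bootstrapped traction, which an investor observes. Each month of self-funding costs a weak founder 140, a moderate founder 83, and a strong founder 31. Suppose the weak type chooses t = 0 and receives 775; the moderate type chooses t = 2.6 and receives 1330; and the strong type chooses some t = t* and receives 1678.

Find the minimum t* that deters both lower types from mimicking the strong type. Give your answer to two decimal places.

6.79

Moderate type (on-path payoff 1330 − 83×2.6 = 1114.2) won't mimic when 1114.2 ≥ 1678 − 83·t*, i.e. t* ≥ 6.79.
Weak type (on-path payoff 775) won't mimic when 775 ≥ 1678 − 140·t*, i.e. t* ≥ 6.45.
Both must hold, so t* = max(6.45, 6.79) = 6.79. The moderate type's constraint binds.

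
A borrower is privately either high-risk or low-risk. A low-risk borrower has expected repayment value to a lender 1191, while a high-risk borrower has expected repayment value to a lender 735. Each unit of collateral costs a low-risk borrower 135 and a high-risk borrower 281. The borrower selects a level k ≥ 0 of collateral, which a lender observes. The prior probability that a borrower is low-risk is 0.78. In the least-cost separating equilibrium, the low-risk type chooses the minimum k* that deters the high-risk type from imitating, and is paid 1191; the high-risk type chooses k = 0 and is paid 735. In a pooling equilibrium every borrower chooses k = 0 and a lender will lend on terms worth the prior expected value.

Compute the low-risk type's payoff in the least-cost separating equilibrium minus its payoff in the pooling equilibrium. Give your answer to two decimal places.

Least-cost separating signal: k* solves 735 = 1191 − 281·k*, so k* = (1191 − 735)/281 ≈ 1.6228.
Low-risk type's separating payoff: 1191 − 135 × k* = 1191 − 135 × (1191 − 735)/281 = 1191 − 61560/281 ≈ 971.9253.
Pooling payoff: 0.78 × 1191 + 0.22 × 735 = 1090.68.
Difference: 971.9253 − 1090.68 = -118.7547, i.e. -118.75 to two decimal places.
The low-risk type would prefer the pooling outcome.

-118.75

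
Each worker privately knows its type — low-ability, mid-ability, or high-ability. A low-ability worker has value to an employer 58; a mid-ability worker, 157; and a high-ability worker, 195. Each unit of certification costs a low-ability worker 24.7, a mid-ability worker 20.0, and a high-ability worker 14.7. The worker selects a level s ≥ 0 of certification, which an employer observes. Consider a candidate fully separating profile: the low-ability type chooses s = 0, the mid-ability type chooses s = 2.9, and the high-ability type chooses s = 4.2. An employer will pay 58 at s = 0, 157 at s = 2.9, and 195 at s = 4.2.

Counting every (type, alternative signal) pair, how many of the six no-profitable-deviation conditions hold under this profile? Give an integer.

Mid-ability (own payoff 157 − 20.0×2.9 = 99): to s=0 gives 58 → no gain ✓; to s=4.2 gives 195 − 20.0×4.2 = 111 → profitable ✗.
Low-ability (own payoff 58): to s=2.9 gives 157 − 24.7×2.9 = 85.37 → profitable ✗; to s=4.2 gives 195 − 24.7×4.2 = 91.26 → profitable ✗.
High-ability (own payoff 195 − 14.7×4.2 = 133.26): to s=0 gives 58 → no gain ✓; to s=2.9 gives 157 − 14.7×2.9 = 114.37 → no gain ✓.
3 of the 6 constraints hold; not an equilibrium.

3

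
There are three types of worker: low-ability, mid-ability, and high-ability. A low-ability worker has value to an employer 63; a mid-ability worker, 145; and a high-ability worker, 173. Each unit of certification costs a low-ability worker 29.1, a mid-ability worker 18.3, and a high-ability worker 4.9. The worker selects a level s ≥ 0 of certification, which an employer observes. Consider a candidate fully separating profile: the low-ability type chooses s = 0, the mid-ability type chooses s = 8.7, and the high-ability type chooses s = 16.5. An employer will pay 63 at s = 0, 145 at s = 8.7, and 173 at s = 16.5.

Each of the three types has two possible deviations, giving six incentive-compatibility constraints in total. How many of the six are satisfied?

Mid-ability (own payoff 145 − 18.3×8.7 = -14.21): to s=0 gives 63 → profitable ✗; to s=16.5 gives 173 − 18.3×16.5 = -128.95 → no gain ✓.
Low-ability (own payoff 63): to s=8.7 gives 145 − 29.1×8.7 = -108.17 → no gain ✓; to s=16.5 gives 173 − 29.1×16.5 = -307.15 → no gain ✓.
High-ability (own payoff 173 − 4.9×16.5 = 92.15): to s=0 gives 63 → no gain ✓; to s=8.7 gives 145 − 4.9×8.7 = 102.37 → profitable ✗.
4 of the 6 constraints hold; not an equilibrium.

4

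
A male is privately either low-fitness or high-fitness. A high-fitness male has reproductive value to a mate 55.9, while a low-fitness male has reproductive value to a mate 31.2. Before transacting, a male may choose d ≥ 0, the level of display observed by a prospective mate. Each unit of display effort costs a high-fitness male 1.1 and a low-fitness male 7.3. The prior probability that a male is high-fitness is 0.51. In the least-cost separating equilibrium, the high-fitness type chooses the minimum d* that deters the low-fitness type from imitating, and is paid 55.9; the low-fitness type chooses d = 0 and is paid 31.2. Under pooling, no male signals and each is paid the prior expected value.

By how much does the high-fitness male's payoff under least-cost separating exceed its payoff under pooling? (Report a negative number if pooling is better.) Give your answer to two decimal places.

Least-cost separating signal: d* solves 31.2 = 55.9 − 7.3·d*, so d* = (55.9 − 31.2)/7.3 ≈ 3.3836.
High-fitness type's separating payoff: 55.9 − 1.1 × d* = 55.9 − 1.1 × (55.9 − 31.2)/7.3 = 55.9 − 27.17/7.3 ≈ 52.1781.
Pooling payoff: 0.51 × 55.9 + 0.49 × 31.2 = 43.797.
Difference: 52.1781 − 43.797 = 8.3811, i.e. 8.38 to two decimal places.
The high-fitness type prefers to separate.

8.38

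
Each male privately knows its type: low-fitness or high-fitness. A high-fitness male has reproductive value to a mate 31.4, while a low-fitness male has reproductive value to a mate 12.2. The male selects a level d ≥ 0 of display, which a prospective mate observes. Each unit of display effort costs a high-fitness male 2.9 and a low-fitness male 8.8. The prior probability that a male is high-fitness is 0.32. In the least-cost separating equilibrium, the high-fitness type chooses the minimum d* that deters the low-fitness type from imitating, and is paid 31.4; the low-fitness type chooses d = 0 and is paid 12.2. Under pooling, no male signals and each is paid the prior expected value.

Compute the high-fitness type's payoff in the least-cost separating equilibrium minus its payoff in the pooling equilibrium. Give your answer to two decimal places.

Least-cost separating signal: d* solves 12.2 = 31.4 − 8.8·d*, so d* = (31.4 − 12.2)/8.8 ≈ 2.1818.
High-fitness type's separating payoff: 31.4 − 2.9 × d* = 31.4 − 2.9 × (31.4 − 12.2)/8.8 = 31.4 − 55.68/8.8 ≈ 25.0727.
Pooling payoff: 0.32 × 31.4 + 0.68 × 12.2 = 18.344.
Difference: 25.0727 − 18.344 = 6.7287, i.e. 6.73 to two decimal places.
The high-fitness type prefers to separate.

6.73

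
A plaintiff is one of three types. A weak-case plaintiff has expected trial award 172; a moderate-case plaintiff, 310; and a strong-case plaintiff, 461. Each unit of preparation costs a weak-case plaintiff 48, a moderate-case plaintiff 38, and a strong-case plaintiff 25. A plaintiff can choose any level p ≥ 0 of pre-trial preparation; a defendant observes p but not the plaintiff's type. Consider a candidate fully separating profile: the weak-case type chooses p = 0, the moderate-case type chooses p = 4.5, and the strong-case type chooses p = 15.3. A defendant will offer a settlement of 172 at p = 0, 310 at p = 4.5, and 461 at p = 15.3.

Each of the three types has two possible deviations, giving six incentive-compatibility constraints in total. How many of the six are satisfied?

3

Moderate-case (own payoff 310 − 38×4.5 = 139): to p=0 gives 172 → profitable ✗; to p=15.3 gives 461 − 38×15.3 = -120.4 → no gain ✓.
Strong-case (own payoff 461 − 25×15.3 = 78.5): to p=0 gives 172 → profitable ✗; to p=4.5 gives 310 − 25×4.5 = 197.5 → profitable ✗.
Weak-case (own payoff 172): to p=4.5 gives 310 − 48×4.5 = 94 → no gain ✓; to p=15.3 gives 461 − 48×15.3 = -273.4 → no gain ✓.
3 of the 6 constraints hold; not an equilibrium.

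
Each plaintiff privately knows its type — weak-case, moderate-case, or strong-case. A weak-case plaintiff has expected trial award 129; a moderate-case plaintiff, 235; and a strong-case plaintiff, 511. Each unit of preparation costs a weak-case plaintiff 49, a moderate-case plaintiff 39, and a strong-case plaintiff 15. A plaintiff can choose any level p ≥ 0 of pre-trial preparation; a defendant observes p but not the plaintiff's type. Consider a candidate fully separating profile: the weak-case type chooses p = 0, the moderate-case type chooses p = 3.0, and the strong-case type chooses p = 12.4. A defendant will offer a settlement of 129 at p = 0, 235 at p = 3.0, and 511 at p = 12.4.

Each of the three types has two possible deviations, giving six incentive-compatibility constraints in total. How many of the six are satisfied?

Moderate-case (own payoff 235 − 39×3.0 = 118): to p=0 gives 129 → profitable ✗; to p=12.4 gives 511 − 39×12.4 = 27.4 → no gain ✓.
Strong-case (own payoff 511 − 15×12.4 = 325): to p=0 gives 129 → no gain ✓; to p=3.0 gives 235 − 15×3.0 = 190 → no gain ✓.
Weak-case (own payoff 129): to p=3.0 gives 235 − 49×3.0 = 88 → no gain ✓; to p=12.4 gives 511 − 49×12.4 = -96.6 → no gain ✓.
5 of the 6 constraints hold; not an equilibrium.

5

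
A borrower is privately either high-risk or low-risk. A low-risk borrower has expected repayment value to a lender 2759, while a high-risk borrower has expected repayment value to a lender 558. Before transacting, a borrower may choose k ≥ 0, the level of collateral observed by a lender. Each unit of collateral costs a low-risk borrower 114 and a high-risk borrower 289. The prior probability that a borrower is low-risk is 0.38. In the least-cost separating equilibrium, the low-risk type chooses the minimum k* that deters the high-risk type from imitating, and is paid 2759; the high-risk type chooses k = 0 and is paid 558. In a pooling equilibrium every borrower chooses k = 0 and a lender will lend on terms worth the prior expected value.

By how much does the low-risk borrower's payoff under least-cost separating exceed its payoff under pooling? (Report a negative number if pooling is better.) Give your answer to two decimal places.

496.41

Least-cost separating signal: k* solves 558 = 2759 − 289·k*, so k* = (2759 − 558)/289 ≈ 7.6159.
Low-risk type's separating payoff: 2759 − 114 × k* = 2759 − 114 × (2759 − 558)/289 = 2759 − 250914/289 ≈ 1890.7855.
Pooling payoff: 0.38 × 2759 + 0.62 × 558 = 1394.38.
Difference: 1890.7855 − 1394.38 = 496.4055, i.e. 496.41 to two decimal places.
The low-risk type prefers to separate.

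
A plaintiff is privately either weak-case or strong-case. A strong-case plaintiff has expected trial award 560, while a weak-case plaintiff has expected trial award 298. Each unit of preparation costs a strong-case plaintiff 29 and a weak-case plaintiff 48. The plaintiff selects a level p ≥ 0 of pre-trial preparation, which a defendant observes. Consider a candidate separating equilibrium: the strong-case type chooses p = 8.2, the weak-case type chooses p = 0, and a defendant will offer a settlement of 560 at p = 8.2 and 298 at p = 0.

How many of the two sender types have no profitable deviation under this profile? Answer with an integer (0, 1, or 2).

2

Weak-case type: stay at 0 → 298; mimic → 560 − 48 × 8.2 = 166.4. IC holds (298 ≥ 166.4).
Strong-case type: signal → 560 − 29 × 8.2 = 322.2; deviate to 0 → 298. IC holds (322.2 ≥ 298).
2 of 2 constraints hold, so this is a separating equilibrium.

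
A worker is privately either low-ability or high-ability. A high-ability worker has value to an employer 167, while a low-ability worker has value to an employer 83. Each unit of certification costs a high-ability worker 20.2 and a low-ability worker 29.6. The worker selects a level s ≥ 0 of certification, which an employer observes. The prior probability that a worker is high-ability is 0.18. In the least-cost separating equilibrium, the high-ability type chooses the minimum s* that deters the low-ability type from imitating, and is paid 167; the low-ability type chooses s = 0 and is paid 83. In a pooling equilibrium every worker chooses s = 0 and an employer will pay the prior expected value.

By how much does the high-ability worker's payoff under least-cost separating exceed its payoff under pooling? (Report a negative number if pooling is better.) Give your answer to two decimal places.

Least-cost separating signal: s* solves 83 = 167 − 29.6·s*, so s* = (167 − 83)/29.6 ≈ 2.8378.
High-ability type's separating payoff: 167 − 20.2 × s* = 167 − 20.2 × (167 − 83)/29.6 = 167 − 1696.8/29.6 ≈ 109.6757.
Pooling payoff: 0.18 × 167 + 0.82 × 83 = 98.12.
Difference: 109.6757 − 98.12 = 11.5557, i.e. 11.56 to two decimal places.
The high-ability type prefers to separate.

11.56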